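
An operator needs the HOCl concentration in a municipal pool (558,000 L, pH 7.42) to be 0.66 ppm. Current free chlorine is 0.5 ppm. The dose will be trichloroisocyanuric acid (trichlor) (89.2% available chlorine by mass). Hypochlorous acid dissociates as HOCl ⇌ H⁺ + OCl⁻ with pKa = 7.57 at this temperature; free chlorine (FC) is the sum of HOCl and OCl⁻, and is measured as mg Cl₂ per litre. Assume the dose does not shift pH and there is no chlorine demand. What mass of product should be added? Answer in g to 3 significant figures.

[OCl⁻]/[HOCl] = 10^(pH − pKa) = 10^(7.42 − 7.57) = 0.7079; fraction as HOCl = 1/(1 + 0.7079) = 0.5855.
Free chlorine required for 0.66 ppm HOCl: 0.66 / 0.5855 = 1.127 ppm.
FC to add: 1.127 − 0.5 = 0.6272 mg/L as Cl₂.
Cl₂ equivalent: 0.6272 mg/L × 558,000 L = 350 g.
Product at 89.2% available Cl: 350 / 0.892 = 392.4 g.

392 g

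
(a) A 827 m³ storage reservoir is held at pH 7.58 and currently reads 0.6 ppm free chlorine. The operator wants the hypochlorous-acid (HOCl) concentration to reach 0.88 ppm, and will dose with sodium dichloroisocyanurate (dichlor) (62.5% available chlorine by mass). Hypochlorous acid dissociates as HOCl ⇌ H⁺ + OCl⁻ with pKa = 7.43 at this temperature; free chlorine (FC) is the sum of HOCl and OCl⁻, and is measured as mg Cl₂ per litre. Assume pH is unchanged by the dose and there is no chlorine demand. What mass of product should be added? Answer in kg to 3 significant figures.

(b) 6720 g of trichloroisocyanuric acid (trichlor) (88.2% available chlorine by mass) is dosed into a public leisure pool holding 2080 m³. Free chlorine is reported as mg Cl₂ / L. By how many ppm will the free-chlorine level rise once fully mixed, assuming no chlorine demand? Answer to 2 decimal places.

(a) Volume: 827 m³ = 827,000 L.
(a) [OCl⁻]/[HOCl] = 10^(pH − pKa) = 10^(7.58 − 7.43) = 1.413; fraction as HOCl = 1/(1 + 1.413) = 0.4145.
(a) Free chlorine required for 0.88 ppm HOCl: 0.88 / 0.4145 = 2.123 ppm.
(a) FC to add: 2.123 − 0.6 = 1.523 mg/L as Cl₂.
(a) Cl₂ equivalent: 1.523 mg/L × 827,000 L = 1260 g.
(a) Product at 62.5% available Cl: 1260 / 0.625 = 2015 g.

(b) Volume: 2080 m³ = 2,080,000 L.
(b) Available chlorine delivered: 6720 g × 0.882 = 5927 g as Cl₂.
(b) Concentration rise: 5927 g / 2,080,000 L = 2.85 mg/L = 2.85 ppm.

(a) 2.02 kg; (b) 2.85 ppm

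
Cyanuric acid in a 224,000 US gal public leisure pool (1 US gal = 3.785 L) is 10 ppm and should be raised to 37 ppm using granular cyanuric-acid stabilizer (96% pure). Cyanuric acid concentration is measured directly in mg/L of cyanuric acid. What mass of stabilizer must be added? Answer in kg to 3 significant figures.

Volume: 224,000 US gal × 3.785 L/gal = 847,840 L.
CYA to add: (37 − 10) = 27 mg/L × 847,840 L = 22,890 g cyanuric acid.
At 96% purity: 22,890 / 0.96 = 23,850 g product.

23.8 kg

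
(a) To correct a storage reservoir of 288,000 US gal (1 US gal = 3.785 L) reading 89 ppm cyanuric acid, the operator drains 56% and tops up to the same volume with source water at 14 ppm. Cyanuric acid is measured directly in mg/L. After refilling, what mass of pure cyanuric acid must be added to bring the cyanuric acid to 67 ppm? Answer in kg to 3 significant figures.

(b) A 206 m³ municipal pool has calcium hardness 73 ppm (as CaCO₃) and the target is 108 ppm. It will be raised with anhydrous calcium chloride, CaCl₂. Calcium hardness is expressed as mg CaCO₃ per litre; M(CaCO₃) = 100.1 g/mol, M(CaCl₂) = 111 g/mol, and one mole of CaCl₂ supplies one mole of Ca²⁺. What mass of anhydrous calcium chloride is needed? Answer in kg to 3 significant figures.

(a) Volume: 288,000 US gal × 3.785 L/gal = 1,090,080 L.
(a) After draining 56% and refilling: 89 × 0.44 + 14 × 0.56 = 47 ppm.
(a) Deficit to target: 67 − 47 = 20 mg/L.
(a) Mass: 20 mg/L × 1,090,080 L = 21,800 g cyanuric acid.

(b) Volume: 206 m³ = 206,000 L.
(b) Hardness to add: (108 − 73) = 35 mg/L as CaCO₃ × 206,000 L = 7210 g as CaCO₃.
(b) Moles of Ca²⁺ (1 mol Ca²⁺ ≡ 1 mol CaCO₃): 7210 / 100.1 g/mol = 72.03 mol.
(b) Mass of CaCl₂: 72.03 × 111 = 7995 g.

(a) 21.8 kg; (b) 8.00 kg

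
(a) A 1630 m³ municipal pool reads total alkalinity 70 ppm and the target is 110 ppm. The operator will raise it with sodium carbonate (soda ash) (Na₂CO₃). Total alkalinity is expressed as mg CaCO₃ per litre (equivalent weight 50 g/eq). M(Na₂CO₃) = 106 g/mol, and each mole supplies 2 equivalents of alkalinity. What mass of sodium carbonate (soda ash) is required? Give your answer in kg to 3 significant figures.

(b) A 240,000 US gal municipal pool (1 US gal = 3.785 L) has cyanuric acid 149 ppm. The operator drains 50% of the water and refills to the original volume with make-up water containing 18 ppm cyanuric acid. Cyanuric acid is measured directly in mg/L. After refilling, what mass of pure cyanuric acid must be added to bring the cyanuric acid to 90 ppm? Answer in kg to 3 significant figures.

(a) 69.1 kg; (b) 5.90 kg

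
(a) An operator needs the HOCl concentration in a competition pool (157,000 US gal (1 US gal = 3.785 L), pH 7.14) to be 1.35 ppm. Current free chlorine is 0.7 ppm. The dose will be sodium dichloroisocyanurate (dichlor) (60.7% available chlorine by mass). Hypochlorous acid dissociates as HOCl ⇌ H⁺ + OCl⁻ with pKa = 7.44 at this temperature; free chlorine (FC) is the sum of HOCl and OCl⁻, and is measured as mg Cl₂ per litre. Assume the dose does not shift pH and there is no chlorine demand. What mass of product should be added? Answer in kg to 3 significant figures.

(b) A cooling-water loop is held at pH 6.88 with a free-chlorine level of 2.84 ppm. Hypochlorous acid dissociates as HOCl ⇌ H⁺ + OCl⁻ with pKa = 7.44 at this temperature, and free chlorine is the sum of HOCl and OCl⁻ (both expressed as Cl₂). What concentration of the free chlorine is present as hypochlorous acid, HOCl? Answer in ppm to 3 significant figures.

(a) 1.30 kg; (b) 2.23 ppm

(a) Volume: 157,000 US gal × 3.785 L/gal = 594,245 L.
(a) [OCl⁻]/[HOCl] = 10^(pH − pKa) = 10^(7.14 − 7.44) = 0.5012; fraction as HOCl = 1/(1 + 0.5012) = 0.6661.
(a) Free chlorine required for 1.35 ppm HOCl: 1.35 / 0.6661 = 2.027 ppm.
(a) FC to add: 2.027 − 0.7 = 1.327 mg/L as Cl₂.
(a) Cl₂ equivalent: 1.327 mg/L × 594,245 L = 788.3 g.
(a) Product at 60.7% available Cl: 788.3 / 0.607 = 1299 g.

(b) [OCl⁻]/[HOCl] = 10^(pH − pKa) = 10^(6.88 − 7.44) = 10^-0.56 = 0.2754.
(b) Fraction as HOCl = 1 / (1 + 0.2754) = 0.7841.
(b) HOCl = 0.7841 × 2.84 ppm = 2.227 ppm.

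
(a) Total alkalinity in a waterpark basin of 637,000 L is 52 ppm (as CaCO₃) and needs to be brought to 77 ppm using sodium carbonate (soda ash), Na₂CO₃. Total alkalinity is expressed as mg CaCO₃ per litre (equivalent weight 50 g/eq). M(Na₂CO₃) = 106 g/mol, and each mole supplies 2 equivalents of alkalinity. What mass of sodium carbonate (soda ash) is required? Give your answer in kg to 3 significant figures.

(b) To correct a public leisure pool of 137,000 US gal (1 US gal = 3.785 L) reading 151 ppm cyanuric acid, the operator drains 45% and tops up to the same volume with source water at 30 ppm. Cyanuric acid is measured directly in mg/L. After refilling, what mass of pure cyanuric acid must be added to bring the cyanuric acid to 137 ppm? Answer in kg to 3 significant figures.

(a) Alkalinity to add: (77 − 52) = 25 mg/L as CaCO₃ × 637,000 L = 15,920 g as CaCO₃.
(a) Equivalents: 15,920 g ÷ 50 g/eq = 318.5 eq.
(a) Each mole of Na₂CO₃ supplies 2 eq, so 318.5 / 2 = 159.2 mol.
(a) Mass: 159.2 mol × 106 g/mol = 16,880 g.

(b) Volume: 137,000 US gal × 3.785 L/gal = 518,545 L.
(b) After draining 45% and refilling: 151 × 0.55 + 30 × 0.45 = 96.55 ppm.
(b) Deficit to target: 137 − 96.55 = 40.45 mg/L.
(b) Mass: 40.45 mg/L × 518,545 L = 20,980 g cyanuric acid.

(a) 16.9 kg; (b) 21.0 kg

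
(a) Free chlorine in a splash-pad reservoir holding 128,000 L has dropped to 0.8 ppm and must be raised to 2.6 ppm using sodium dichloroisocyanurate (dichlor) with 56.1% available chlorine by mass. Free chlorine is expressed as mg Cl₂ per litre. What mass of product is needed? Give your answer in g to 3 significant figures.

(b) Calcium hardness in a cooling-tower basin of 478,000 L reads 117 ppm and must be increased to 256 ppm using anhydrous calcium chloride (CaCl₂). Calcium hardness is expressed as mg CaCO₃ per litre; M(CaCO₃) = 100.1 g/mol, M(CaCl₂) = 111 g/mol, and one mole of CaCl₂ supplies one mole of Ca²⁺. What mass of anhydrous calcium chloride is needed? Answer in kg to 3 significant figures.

(a) Chlorine deficit: 2.6 − 0.8 = 1.8 ppm = 1.8 mg/L as Cl₂.
(a) Cl₂ equivalent needed: 1.8 mg/L × 128,000 L = 230,400 mg = 230.4 g.
(a) Product at 56.1% available chlorine: 230.4 / 0.561 = 410.7 g.

(b) Hardness to add: (256 − 117) = 139 mg/L as CaCO₃ × 478,000 L = 66,440 g as CaCO₃.
(b) Moles of Ca²⁺ (1 mol Ca²⁺ ≡ 1 mol CaCO₃): 66,440 / 100.1 g/mol = 663.8 mol.
(b) Mass of CaCl₂: 663.8 × 111 = 73,680 g.

(a) 411 g; (b) 73.7 kg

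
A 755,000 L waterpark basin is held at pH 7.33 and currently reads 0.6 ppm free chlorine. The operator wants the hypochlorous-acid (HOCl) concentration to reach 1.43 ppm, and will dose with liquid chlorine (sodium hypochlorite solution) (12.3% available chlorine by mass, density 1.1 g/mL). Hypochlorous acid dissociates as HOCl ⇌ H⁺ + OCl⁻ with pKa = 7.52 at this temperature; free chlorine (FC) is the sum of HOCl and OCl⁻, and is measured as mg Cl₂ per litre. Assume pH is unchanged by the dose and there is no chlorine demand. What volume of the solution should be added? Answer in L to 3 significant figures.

9.78 L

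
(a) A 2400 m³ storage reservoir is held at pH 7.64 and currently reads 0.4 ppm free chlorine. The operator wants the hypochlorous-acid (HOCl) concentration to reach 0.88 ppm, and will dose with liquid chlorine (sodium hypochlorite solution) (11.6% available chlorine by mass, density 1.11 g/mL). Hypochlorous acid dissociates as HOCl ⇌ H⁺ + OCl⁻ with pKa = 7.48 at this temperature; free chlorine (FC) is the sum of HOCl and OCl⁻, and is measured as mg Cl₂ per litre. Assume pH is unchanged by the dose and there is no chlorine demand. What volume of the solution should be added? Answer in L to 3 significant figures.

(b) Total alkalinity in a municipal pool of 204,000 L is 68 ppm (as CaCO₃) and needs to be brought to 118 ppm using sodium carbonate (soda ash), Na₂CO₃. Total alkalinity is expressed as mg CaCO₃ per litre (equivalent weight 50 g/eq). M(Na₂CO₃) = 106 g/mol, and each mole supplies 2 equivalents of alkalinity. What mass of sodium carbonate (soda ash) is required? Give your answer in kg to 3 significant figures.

(a) Volume: 2400 m³ = 2,400,000 L.
(a) [OCl⁻]/[HOCl] = 10^(pH − pKa) = 10^(7.64 − 7.48) = 1.445; fraction as HOCl = 1/(1 + 1.445) = 0.4089.
(a) Free chlorine required for 0.88 ppm HOCl: 0.88 / 0.4089 = 2.152 ppm.
(a) FC to add: 2.152 − 0.4 = 1.752 mg/L as Cl₂.
(a) Cl₂ equivalent: 1.752 mg/L × 2,400,000 L = 4205 g.
(a) Product at 11.6% available Cl: 4205 / 0.116 = 36,250 g.
(a) Volume: 36,250 g ÷ 1.11 g/mL = 32,660 mL.

(b) Alkalinity to add: (118 − 68) = 50 mg/L as CaCO₃ × 204,000 L = 10,200 g as CaCO₃.
(b) Equivalents: 10,200 g ÷ 50 g/eq = 204 eq.
(b) Each mole of Na₂CO₃ supplies 2 eq, so 204 / 2 = 102 mol.
(b) Mass: 102 mol × 106 g/mol = 10,810 g.

(a) 32.7 L; (b) 10.8 kg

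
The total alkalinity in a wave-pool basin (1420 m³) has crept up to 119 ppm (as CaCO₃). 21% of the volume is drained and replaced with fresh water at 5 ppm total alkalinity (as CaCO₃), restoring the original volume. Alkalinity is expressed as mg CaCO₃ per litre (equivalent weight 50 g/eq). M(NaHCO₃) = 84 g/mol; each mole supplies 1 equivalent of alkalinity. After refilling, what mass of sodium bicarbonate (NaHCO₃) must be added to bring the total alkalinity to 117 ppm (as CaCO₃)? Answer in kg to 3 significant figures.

52.3 kg

Volume: 1420 m³ = 1,420,000 L.
After draining 21% and refilling: 119 × 0.79 + 5 × 0.21 = 95.06 ppm.
Deficit to target: 117 − 95.06 = 21.94 mg/L.
As CaCO₃: 21.94 mg/L × 1,420,000 L = 31,150 g; ÷ 50 g/eq ÷ 1 = 623.1 mol NaHCO₃.
Mass: 623.1 × 84 = 52,340 g.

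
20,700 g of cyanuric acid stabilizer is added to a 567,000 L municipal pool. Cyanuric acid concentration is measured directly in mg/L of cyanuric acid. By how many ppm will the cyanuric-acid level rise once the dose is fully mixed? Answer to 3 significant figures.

36.5 ppm

Rise: 20,700 g / 567,000 L × 1000 = 36.51 mg/L.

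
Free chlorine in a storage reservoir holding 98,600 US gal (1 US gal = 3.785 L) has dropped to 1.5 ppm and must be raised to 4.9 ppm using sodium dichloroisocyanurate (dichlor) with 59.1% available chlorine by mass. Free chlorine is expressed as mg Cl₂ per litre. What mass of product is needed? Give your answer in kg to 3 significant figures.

2.15 kg

Volume: 98,600 US gal × 3.785 L/gal = 373,201 L.
Chlorine deficit: 4.9 − 1.5 = 3.4 ppm = 3.4 mg/L as Cl₂.
Cl₂ equivalent needed: 3.4 mg/L × 373,201 L = 1,269,000 mg = 1269 g.
Product at 59.1% available chlorine: 1269 / 0.591 = 2147 g.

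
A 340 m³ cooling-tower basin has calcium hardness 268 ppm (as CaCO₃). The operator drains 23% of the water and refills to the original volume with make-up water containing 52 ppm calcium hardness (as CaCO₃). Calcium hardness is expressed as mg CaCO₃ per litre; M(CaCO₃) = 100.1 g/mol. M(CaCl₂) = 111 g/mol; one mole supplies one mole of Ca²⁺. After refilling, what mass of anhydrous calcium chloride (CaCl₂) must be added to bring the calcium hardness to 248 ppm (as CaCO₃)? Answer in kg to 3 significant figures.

11.2 kg

Volume: 340 m³ = 340,000 L.
After draining 23% and refilling: 268 × 0.77 + 52 × 0.23 = 218.32 ppm.
Deficit to target: 248 − 218.32 = 29.68 mg/L.
As CaCO₃: 29.68 mg/L × 340,000 L = 10,090 g; ÷ 100.1 = 100.8 mol Ca²⁺.
Mass: 100.8 × 111 = 11,190 g.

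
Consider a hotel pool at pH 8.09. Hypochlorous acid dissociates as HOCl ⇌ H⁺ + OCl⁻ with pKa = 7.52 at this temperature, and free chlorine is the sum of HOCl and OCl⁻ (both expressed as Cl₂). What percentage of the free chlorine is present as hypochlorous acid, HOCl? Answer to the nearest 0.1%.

21.2%

[OCl⁻]/[HOCl] = 10^(pH − pKa) = 10^(8.09 − 7.52) = 10^0.57 = 3.715.
Fraction as HOCl = 1 / (1 + 3.715) = 0.2121.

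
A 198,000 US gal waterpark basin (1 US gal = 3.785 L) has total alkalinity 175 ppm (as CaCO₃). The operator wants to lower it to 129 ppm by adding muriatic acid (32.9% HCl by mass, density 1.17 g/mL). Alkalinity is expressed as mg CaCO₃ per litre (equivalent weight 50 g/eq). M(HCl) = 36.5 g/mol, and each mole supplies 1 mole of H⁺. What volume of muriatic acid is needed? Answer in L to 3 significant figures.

65.4 L

Volume: 198,000 US gal × 3.785 L/gal = 749,430 L.
Alkalinity to neutralize: (175 − 129) = 46 mg/L as CaCO₃ × 749,430 L = 34,470 g as CaCO₃.
Equivalents of H⁺ required: 34,470 ÷ 50 g/eq = 689.5 eq = 689.5 mol HCl.
Mass of HCl: 689.5 × 36.5 = 25,170 g.
Mass of 32.9% solution: 25,170 / 0.329 = 76,490 g.
Volume: 76,490 g ÷ 1.17 g/mL = 65,380 mL.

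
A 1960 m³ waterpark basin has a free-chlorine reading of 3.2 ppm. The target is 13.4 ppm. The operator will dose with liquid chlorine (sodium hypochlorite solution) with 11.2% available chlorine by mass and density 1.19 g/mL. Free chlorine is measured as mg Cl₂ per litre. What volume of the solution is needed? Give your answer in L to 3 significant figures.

150 L

Volume: 1960 m³ = 1,960,000 L.
Chlorine deficit: 13.4 − 3.2 = 10.2 ppm = 10.2 mg/L as Cl₂.
Cl₂ equivalent needed: 10.2 mg/L × 1,960,000 L = 19,990,000 mg = 19,990 g.
Product at 11.2% available chlorine: 19,990 / 0.112 = 178,500 g.
Volume at density 1.19 g/mL: 178,500 g ÷ 1.19 g/mL = 150,000 mL.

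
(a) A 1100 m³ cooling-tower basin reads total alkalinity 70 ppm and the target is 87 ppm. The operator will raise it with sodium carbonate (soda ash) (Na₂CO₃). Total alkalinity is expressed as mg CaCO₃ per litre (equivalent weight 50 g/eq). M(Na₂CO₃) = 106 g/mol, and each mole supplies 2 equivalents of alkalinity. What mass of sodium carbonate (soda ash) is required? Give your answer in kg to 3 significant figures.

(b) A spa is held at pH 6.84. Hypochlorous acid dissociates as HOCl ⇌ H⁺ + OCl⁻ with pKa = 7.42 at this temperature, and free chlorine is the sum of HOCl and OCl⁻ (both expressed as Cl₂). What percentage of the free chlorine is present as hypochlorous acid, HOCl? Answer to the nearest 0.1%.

(a) 19.8 kg; (b) 79.2%

(a) Volume: 1100 m³ = 1,100,000 L.
(a) Alkalinity to add: (87 − 70) = 17 mg/L as CaCO₃ × 1,100,000 L = 18,700 g as CaCO₃.
(a) Equivalents: 18,700 g ÷ 50 g/eq = 374 eq.
(a) Each mole of Na₂CO₃ supplies 2 eq, so 374 / 2 = 187 mol.
(a) Mass: 187 mol × 106 g/mol = 19,820 g.

(b) [OCl⁻]/[HOCl] = 10^(pH − pKa) = 10^(6.84 − 7.42) = 10^-0.58 = 0.263.
(b) Fraction as HOCl = 1 / (1 + 0.263) = 0.7917.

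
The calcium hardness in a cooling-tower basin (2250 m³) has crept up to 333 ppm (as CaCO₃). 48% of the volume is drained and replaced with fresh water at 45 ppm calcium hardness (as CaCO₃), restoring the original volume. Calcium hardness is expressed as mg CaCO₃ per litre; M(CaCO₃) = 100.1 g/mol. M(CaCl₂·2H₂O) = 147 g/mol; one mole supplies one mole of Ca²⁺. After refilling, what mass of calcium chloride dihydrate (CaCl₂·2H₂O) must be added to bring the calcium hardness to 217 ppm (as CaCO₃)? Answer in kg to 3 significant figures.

73.5 kg

Volume: 2250 m³ = 2,250,000 L.
After draining 48% and refilling: 333 × 0.52 + 45 × 0.48 = 194.76 ppm.
Deficit to target: 217 − 194.76 = 22.24 mg/L.
As CaCO₃: 22.24 mg/L × 2,250,000 L = 50,040 g; ÷ 100.1 = 499.9 mol Ca²⁺.
Mass: 499.9 × 147 = 73,490 g.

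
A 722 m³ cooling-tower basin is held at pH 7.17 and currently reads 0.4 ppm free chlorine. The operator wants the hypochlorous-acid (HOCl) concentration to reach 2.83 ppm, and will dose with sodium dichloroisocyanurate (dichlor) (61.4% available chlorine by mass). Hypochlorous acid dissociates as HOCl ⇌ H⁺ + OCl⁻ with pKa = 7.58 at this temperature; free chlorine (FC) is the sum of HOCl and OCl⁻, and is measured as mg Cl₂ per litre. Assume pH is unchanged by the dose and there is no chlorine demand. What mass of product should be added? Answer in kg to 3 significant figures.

Volume: 722 m³ = 722,000 L.
[OCl⁻]/[HOCl] = 10^(pH − pKa) = 10^(7.17 − 7.58) = 0.389; fraction as HOCl = 1/(1 + 0.389) = 0.7199.
Free chlorine required for 2.83 ppm HOCl: 2.83 / 0.7199 = 3.931 ppm.
FC to add: 3.931 − 0.4 = 3.531 mg/L as Cl₂.
Cl₂ equivalent: 3.531 mg/L × 722,000 L = 2549 g.
Product at 61.4% available Cl: 2549 / 0.614 = 4152 g.

4.15 kg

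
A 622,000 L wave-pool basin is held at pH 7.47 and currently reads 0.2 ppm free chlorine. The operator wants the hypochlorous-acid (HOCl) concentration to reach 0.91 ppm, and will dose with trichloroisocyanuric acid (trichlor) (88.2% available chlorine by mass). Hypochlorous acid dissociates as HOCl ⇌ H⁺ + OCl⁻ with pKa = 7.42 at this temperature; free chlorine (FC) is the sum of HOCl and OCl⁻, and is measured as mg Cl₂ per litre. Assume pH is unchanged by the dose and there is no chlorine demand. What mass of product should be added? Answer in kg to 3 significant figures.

[OCl⁻]/[HOCl] = 10^(pH − pKa) = 10^(7.47 − 7.42) = 1.122; fraction as HOCl = 1/(1 + 1.122) = 0.4712.
Free chlorine required for 0.91 ppm HOCl: 0.91 / 0.4712 = 1.931 ppm.
FC to add: 1.931 − 0.2 = 1.731 mg/L as Cl₂.
Cl₂ equivalent: 1.731 mg/L × 622,000 L = 1077 g.
Product at 88.2% available Cl: 1077 / 0.882 = 1221 g.

1.22 kg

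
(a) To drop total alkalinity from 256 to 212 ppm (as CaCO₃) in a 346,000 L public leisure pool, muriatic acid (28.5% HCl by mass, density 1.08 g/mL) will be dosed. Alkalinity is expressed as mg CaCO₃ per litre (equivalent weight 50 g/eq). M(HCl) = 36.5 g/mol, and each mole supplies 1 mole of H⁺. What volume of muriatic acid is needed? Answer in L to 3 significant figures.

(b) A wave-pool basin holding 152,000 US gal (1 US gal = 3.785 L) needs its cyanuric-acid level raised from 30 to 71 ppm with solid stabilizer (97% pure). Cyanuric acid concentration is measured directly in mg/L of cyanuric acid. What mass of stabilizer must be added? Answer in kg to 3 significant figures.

(a) 36.1 L; (b) 24.3 kg

(a) Alkalinity to neutralize: (256 − 212) = 44 mg/L as CaCO₃ × 346,000 L = 15,220 g as CaCO₃.
(a) Equivalents of H⁺ required: 15,220 ÷ 50 g/eq = 304.5 eq = 304.5 mol HCl.
(a) Mass of HCl: 304.5 × 36.5 = 11,110 g.
(a) Mass of 28.5% solution: 11,110 / 0.285 = 38,990 g.
(a) Volume: 38,990 g ÷ 1.08 g/mL = 36,110 mL.

(b) Volume: 152,000 US gal × 3.785 L/gal = 575,320 L.
(b) CYA to add: (71 − 30) = 41 mg/L × 575,320 L = 23,590 g cyanuric acid.
(b) At 97% purity: 23,590 / 0.97 = 24,320 g product.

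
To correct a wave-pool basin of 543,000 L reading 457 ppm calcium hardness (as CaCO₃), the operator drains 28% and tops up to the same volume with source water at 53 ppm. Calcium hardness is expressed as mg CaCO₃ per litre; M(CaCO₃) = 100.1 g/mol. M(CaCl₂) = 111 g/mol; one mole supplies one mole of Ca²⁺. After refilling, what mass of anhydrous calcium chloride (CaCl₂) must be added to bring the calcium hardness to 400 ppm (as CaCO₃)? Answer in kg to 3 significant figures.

33.8 kg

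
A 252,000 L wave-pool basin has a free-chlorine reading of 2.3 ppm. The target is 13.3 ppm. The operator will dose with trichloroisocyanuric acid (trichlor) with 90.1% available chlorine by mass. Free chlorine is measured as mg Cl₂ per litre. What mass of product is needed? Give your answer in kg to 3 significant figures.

Chlorine deficit: 13.3 − 2.3 = 11 ppm = 11 mg/L as Cl₂.
Cl₂ equivalent needed: 11 mg/L × 252,000 L = 2,772,000 mg = 2772 g.
Product at 90.1% available chlorine: 2772 / 0.901 = 3077 g.

3.08 kg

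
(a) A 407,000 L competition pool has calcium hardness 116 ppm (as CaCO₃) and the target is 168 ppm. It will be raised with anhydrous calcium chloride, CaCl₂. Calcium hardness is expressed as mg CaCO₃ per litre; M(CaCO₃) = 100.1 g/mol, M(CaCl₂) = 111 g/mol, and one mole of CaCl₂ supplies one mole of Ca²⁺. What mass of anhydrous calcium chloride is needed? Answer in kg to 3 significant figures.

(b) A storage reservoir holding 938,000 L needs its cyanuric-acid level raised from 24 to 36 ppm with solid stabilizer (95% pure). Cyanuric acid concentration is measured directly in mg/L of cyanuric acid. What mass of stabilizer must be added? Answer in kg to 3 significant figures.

(a) Hardness to add: (168 − 116) = 52 mg/L as CaCO₃ × 407,000 L = 21,160 g as CaCO₃.
(a) Moles of Ca²⁺ (1 mol Ca²⁺ ≡ 1 mol CaCO₃): 21,160 / 100.1 g/mol = 211.4 mol.
(a) Mass of CaCl₂: 211.4 × 111 = 23,470 g.

(b) CYA to add: (36 − 24) = 12 mg/L × 938,000 L = 11,260 g cyanuric acid.
(b) At 95% purity: 11,260 / 0.95 = 11,850 g product.

(a) 23.5 kg; (b) 11.8 kg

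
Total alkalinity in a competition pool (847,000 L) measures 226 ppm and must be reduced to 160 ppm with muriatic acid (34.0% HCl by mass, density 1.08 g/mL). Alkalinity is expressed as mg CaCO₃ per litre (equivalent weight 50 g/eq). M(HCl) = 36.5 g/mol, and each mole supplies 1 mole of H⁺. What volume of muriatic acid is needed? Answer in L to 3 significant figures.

111 L

Alkalinity to neutralize: (226 − 160) = 66 mg/L as CaCO₃ × 847,000 L = 55,900 g as CaCO₃.
Equivalents of H⁺ required: 55,900 ÷ 50 g/eq = 1118 eq = 1118 mol HCl.
Mass of HCl: 1118 × 36.5 = 40,810 g.
Mass of 34.0% solution: 40,810 / 0.34 = 120,000 g.
Volume: 120,000 g ÷ 1.08 g/mL = 111,100 mL.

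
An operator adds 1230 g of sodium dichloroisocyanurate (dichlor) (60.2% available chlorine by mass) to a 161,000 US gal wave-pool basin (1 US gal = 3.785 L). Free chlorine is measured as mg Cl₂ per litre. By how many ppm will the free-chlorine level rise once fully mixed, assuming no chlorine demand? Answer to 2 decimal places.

Volume: 161,000 US gal × 3.785 L/gal = 609,385 L.
Available chlorine delivered: 1230 g × 0.602 = 740.5 g as Cl₂.
Concentration rise: 740.5 g / 609,385 L = 1.215 mg/L = 1.22 ppm.

1.22 ppm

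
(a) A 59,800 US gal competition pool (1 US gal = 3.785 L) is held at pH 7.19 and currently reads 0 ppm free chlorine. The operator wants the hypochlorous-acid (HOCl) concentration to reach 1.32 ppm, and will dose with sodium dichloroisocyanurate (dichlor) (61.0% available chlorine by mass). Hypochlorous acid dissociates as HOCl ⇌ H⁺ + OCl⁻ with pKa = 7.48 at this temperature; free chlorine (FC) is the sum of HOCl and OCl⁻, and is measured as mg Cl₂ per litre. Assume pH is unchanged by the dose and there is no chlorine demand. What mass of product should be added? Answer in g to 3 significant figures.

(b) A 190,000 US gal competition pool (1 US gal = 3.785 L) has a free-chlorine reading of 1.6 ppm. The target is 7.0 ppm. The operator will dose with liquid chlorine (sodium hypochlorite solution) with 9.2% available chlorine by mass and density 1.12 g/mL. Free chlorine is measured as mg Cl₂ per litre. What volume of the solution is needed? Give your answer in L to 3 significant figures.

(a) Volume: 59,800 US gal × 3.785 L/gal = 226,343 L.
(a) [OCl⁻]/[HOCl] = 10^(pH − pKa) = 10^(7.19 − 7.48) = 0.5129; fraction as HOCl = 1/(1 + 0.5129) = 0.661.
(a) Free chlorine required for 1.32 ppm HOCl: 1.32 / 0.661 = 1.997 ppm.
(a) FC to add: 1.997 − 0 = 1.997 mg/L as Cl₂.
(a) Cl₂ equivalent: 1.997 mg/L × 226,343 L = 452 g.
(a) Product at 61.0% available Cl: 452 / 0.61 = 741 g.

(b) Volume: 190,000 US gal × 3.785 L/gal = 719,150 L.
(b) Chlorine deficit: 7.0 − 1.6 = 5.4 ppm = 5.4 mg/L as Cl₂.
(b) Cl₂ equivalent needed: 5.4 mg/L × 719,150 L = 3,883,000 mg = 3883 g.
(b) Product at 9.2% available chlorine: 3883 / 0.092 = 42,210 g.
(b) Volume at density 1.12 g/mL: 42,210 g ÷ 1.12 g/mL = 37,690 mL.

(a) 741 g; (b) 37.7 L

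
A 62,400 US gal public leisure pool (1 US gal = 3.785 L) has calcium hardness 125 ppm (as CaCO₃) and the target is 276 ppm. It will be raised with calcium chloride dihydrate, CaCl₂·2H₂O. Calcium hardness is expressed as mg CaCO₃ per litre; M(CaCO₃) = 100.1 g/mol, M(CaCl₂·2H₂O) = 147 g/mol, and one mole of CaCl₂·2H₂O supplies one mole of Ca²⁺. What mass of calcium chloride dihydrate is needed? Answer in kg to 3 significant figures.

Volume: 62,400 US gal × 3.785 L/gal = 236,184 L.
Hardness to add: (276 − 125) = 151 mg/L as CaCO₃ × 236,184 L = 35,660 g as CaCO₃.
Moles of Ca²⁺ (1 mol Ca²⁺ ≡ 1 mol CaCO₃): 35,660 / 100.1 g/mol = 356.3 mol.
Mass of CaCl₂·2H₂O: 356.3 × 147 = 52,370 g.

52.4 kg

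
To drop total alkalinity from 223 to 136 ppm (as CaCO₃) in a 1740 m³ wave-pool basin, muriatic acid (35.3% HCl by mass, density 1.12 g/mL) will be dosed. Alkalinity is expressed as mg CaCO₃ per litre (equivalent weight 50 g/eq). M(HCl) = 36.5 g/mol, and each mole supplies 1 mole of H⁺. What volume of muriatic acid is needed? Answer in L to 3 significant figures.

Volume: 1740 m³ = 1,740,000 L.
Alkalinity to neutralize: (223 − 136) = 87 mg/L as CaCO₃ × 1,740,000 L = 151,400 g as CaCO₃.
Equivalents of H⁺ required: 151,400 ÷ 50 g/eq = 3028 eq = 3028 mol HCl.
Mass of HCl: 3028 × 36.5 = 110,500 g.
Mass of 35.3% solution: 110,500 / 0.353 = 313,100 g.
Volume: 313,100 g ÷ 1.12 g/mL = 279,500 mL.

280 L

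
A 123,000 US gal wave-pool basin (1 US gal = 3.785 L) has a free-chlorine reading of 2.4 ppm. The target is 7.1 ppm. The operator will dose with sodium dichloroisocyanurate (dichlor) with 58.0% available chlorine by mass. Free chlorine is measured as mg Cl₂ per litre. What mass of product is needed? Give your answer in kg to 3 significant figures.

Volume: 123,000 US gal × 3.785 L/gal = 465,555 L.
Chlorine deficit: 7.1 − 2.4 = 4.7 ppm = 4.7 mg/L as Cl₂.
Cl₂ equivalent needed: 4.7 mg/L × 465,555 L = 2,188,000 mg = 2188 g.
Product at 58.0% available chlorine: 2188 / 0.58 = 3773 g.

3.77 kg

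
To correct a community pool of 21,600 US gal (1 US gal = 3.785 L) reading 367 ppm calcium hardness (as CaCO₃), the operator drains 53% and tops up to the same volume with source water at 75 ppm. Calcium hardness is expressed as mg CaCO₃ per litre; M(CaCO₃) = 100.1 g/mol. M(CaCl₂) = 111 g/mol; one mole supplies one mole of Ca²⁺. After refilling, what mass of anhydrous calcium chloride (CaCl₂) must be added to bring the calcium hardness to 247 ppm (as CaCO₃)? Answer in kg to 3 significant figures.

Volume: 21,600 US gal × 3.785 L/gal = 81,756 L.
After draining 53% and refilling: 367 × 0.47 + 75 × 0.53 = 212.24 ppm.
Deficit to target: 247 − 212.24 = 34.76 mg/L.
As CaCO₃: 34.76 mg/L × 81,756 L = 2842 g; ÷ 100.1 = 28.39 mol Ca²⁺.
Mass: 28.39 × 111 = 3151 g.

3.15 kg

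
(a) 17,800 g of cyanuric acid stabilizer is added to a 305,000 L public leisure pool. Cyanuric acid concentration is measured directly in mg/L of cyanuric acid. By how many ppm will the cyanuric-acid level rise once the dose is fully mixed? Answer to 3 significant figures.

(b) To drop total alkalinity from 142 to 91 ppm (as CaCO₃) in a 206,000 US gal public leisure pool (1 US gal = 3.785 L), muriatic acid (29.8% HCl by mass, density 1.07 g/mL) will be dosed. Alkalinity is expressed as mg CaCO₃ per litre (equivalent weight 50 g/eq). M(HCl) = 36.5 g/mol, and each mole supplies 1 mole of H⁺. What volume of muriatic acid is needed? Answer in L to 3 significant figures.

(a) 58.4 ppm; (b) 91.0 L

(a) Rise: 17,800 g / 305,000 L × 1000 = 58.36 mg/L.

(b) Volume: 206,000 US gal × 3.785 L/gal = 779,710 L.
(b) Alkalinity to neutralize: (142 − 91) = 51 mg/L as CaCO₃ × 779,710 L = 39,770 g as CaCO₃.
(b) Equivalents of H⁺ required: 39,770 ÷ 50 g/eq = 795.3 eq = 795.3 mol HCl.
(b) Mass of HCl: 795.3 × 36.5 = 29,030 g.
(b) Mass of 29.8% solution: 29,030 / 0.298 = 97,410 g.
(b) Volume: 97,410 g ÷ 1.07 g/mL = 91,040 mL.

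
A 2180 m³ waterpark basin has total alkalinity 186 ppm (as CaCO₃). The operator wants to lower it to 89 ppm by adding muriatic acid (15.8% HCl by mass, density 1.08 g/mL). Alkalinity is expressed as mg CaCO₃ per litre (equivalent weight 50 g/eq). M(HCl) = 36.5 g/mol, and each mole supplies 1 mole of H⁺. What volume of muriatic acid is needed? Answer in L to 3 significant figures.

905 L

Volume: 2180 m³ = 2,180,000 L.
Alkalinity to neutralize: (186 − 89) = 97 mg/L as CaCO₃ × 2,180,000 L = 211,500 g as CaCO₃.
Equivalents of H⁺ required: 211,500 ÷ 50 g/eq = 4229 eq = 4229 mol HCl.
Mass of HCl: 4229 × 36.5 = 154,400 g.
Mass of 15.8% solution: 154,400 / 0.158 = 977,000 g.
Volume: 977,000 g ÷ 1.08 g/mL = 904,600 mL.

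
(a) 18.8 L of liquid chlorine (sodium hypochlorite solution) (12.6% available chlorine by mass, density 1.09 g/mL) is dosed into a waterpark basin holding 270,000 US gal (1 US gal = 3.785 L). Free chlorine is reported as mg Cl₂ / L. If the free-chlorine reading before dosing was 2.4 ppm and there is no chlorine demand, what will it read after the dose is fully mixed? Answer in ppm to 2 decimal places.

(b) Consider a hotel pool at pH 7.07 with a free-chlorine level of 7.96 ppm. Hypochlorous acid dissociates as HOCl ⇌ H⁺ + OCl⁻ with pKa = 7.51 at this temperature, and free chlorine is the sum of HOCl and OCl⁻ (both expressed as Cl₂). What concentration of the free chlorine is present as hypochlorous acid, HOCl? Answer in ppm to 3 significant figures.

(a) 4.93 ppm; (b) 5.84 ppm

(a) Volume: 270,000 US gal × 3.785 L/gal = 1,021,950 L.
(a) Mass of solution: 18.8 L × 1000 mL/L × 1.09 g/mL = 20,490 g.
(a) Available chlorine delivered: 20,490 g × 0.126 = 2582 g as Cl₂.
(a) Concentration rise: 2582 g / 1,021,950 L = 2.527 mg/L = 2.53 ppm.
(a) Final FC: 2.4 + 2.53 = 4.93 ppm.

(b) [OCl⁻]/[HOCl] = 10^(pH − pKa) = 10^(7.07 − 7.51) = 10^-0.44 = 0.3631.
(b) Fraction as HOCl = 1 / (1 + 0.3631) = 0.7336.
(b) HOCl = 0.7336 × 7.96 ppm = 5.84 ppm.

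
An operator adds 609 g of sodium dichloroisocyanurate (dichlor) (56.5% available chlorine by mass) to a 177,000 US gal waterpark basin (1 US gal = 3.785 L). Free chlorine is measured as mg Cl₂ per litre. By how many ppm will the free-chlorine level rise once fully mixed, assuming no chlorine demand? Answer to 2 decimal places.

0.51 ppm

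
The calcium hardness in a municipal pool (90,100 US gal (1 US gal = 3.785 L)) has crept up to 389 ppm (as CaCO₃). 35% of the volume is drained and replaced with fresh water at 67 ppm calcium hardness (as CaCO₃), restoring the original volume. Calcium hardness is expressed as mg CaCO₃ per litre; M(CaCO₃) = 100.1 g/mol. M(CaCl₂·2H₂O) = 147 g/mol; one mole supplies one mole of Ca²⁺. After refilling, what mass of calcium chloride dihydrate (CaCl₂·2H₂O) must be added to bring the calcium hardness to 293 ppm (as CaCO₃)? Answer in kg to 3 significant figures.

Volume: 90,100 US gal × 3.785 L/gal = 341,028 L.
After draining 35% and refilling: 389 × 0.65 + 67 × 0.35 = 276.3 ppm.
Deficit to target: 293 − 276.3 = 16.7 mg/L.
As CaCO₃: 16.7 mg/L × 341,028 L = 5695 g; ÷ 100.1 = 56.89 mol Ca²⁺.
Mass: 56.89 × 147 = 8364 g.

8.36 kg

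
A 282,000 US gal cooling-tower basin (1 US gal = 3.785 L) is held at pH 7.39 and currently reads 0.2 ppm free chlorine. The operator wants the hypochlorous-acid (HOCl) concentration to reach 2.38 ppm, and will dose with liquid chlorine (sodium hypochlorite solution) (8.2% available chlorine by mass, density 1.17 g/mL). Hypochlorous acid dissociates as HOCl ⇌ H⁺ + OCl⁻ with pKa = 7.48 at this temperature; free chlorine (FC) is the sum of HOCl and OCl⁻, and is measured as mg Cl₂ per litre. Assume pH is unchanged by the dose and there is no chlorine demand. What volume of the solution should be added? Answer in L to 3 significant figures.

45.8 L

Volume: 282,000 US gal × 3.785 L/gal = 1,067,370 L.
[OCl⁻]/[HOCl] = 10^(pH − pKa) = 10^(7.39 − 7.48) = 0.8128; fraction as HOCl = 1/(1 + 0.8128) = 0.5516.
Free chlorine required for 2.38 ppm HOCl: 2.38 / 0.5516 = 4.315 ppm.
FC to add: 4.315 − 0.2 = 4.115 mg/L as Cl₂.
Cl₂ equivalent: 4.115 mg/L × 1,067,370 L = 4392 g.
Product at 8.2% available Cl: 4392 / 0.082 = 53,560 g.
Volume: 53,560 g ÷ 1.17 g/mL = 45,780 mL.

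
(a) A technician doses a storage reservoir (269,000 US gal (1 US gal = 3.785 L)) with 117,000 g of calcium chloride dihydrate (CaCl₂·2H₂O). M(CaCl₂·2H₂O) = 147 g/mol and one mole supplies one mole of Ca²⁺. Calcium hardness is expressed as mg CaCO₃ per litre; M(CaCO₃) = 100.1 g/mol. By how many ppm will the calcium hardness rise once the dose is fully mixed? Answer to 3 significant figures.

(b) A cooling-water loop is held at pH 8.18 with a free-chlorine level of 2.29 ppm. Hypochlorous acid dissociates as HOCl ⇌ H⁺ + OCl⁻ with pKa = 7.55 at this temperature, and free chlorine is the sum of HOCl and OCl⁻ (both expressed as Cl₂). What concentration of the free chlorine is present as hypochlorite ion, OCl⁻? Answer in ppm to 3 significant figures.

(a) Volume: 269,000 US gal × 3.785 L/gal = 1,018,165 L.
(a) Moles of Ca²⁺: 117,000 g ÷ 147 g/mol = 795.9 mol.
(a) As CaCO₃: 795.9 mol × 100.1 g/mol = 79,670 g.
(a) Rise: 79,670 g / 1,018,165 L × 1000 = 78.25 mg/L.

(b) [OCl⁻]/[HOCl] = 10^(pH − pKa) = 10^(8.18 − 7.55) = 10^0.63 = 4.266.
(b) Fraction as HOCl = 1 / (1 + 4.266) = 0.1899.
(b) OCl⁻ = (1 − 0.1899) × 2.29 ppm = 1.855 ppm.

(a) 78.3 ppm; (b) 1.86 ppm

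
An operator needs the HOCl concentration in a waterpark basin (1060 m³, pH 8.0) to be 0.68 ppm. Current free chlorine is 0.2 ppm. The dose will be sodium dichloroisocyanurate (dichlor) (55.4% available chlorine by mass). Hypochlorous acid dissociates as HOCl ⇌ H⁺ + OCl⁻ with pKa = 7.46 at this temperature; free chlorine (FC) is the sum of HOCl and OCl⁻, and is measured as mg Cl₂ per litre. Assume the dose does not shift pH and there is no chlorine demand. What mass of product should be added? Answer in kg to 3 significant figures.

5.43 kg

Volume: 1060 m³ = 1,060,000 L.
[OCl⁻]/[HOCl] = 10^(pH − pKa) = 10^(8.0 − 7.46) = 3.467; fraction as HOCl = 1/(1 + 3.467) = 0.2238.
Free chlorine required for 0.68 ppm HOCl: 0.68 / 0.2238 = 3.038 ppm.
FC to add: 3.038 − 0.2 = 2.838 mg/L as Cl₂.
Cl₂ equivalent: 2.838 mg/L × 1,060,000 L = 3008 g.
Product at 55.4% available Cl: 3008 / 0.554 = 5430 g.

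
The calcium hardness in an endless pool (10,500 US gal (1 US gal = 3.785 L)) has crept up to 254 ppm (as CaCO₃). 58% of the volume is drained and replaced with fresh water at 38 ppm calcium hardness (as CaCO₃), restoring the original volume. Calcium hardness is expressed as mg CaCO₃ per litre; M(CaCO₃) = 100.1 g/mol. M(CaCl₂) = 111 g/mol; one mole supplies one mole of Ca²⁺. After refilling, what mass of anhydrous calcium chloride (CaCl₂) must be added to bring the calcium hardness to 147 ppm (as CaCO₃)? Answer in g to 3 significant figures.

Volume: 10,500 US gal × 3.785 L/gal = 39,742 L.
After draining 58% and refilling: 254 × 0.42 + 38 × 0.58 = 128.72 ppm.
Deficit to target: 147 − 128.72 = 18.28 mg/L.
As CaCO₃: 18.28 mg/L × 39,742 L = 726.5 g; ÷ 100.1 = 7.258 mol Ca²⁺.
Mass: 7.258 × 111 = 805.6 g.

806 g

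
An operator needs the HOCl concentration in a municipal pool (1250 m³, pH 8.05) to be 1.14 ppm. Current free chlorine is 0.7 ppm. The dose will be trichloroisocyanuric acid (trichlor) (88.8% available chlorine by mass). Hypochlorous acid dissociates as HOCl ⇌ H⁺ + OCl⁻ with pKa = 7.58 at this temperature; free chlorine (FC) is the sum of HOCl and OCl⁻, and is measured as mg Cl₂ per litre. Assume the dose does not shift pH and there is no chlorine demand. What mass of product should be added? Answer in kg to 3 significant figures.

5.36 kg

Volume: 1250 m³ = 1,250,000 L.
[OCl⁻]/[HOCl] = 10^(pH − pKa) = 10^(8.05 − 7.58) = 2.951; fraction as HOCl = 1/(1 + 2.951) = 0.2531.
Free chlorine required for 1.14 ppm HOCl: 1.14 / 0.2531 = 4.504 ppm.
FC to add: 4.504 − 0.7 = 3.804 mg/L as Cl₂.
Cl₂ equivalent: 3.804 mg/L × 1,250,000 L = 4755 g.
Product at 88.8% available Cl: 4755 / 0.888 = 5355 g.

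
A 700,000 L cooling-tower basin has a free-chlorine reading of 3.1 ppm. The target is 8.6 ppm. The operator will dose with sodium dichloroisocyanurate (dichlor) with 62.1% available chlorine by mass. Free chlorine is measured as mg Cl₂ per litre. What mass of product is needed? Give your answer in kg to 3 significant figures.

6.20 kg

Chlorine deficit: 8.6 − 3.1 = 5.5 ppm = 5.5 mg/L as Cl₂.
Cl₂ equivalent needed: 5.5 mg/L × 700,000 L = 3,850,000 mg = 3850 g.
Product at 62.1% available chlorine: 3850 / 0.621 = 6200 g.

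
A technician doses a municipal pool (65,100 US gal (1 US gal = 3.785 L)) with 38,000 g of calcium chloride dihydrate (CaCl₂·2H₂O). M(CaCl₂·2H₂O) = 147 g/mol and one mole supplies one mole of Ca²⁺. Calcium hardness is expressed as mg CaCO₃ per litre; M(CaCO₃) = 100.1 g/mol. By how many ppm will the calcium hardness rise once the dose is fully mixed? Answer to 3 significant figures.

Volume: 65,100 US gal × 3.785 L/gal = 246,404 L.
Moles of Ca²⁺: 38,000 g ÷ 147 g/mol = 258.5 mol.
As CaCO₃: 258.5 mol × 100.1 g/mol = 25,880 g.
Rise: 25,880 g / 246,404 L × 1000 = 105 mg/L.

105 ppm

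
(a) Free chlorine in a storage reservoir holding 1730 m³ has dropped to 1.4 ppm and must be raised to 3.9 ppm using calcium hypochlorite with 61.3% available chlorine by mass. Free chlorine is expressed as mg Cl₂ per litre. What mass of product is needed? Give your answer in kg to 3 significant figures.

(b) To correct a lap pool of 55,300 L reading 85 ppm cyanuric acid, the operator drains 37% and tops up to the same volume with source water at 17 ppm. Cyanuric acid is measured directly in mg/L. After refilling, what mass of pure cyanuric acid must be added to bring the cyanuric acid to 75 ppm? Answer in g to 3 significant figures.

(a) 7.06 kg; (b) 838 g

(a) Volume: 1730 m³ = 1,730,000 L.
(a) Chlorine deficit: 3.9 − 1.4 = 2.5 ppm = 2.5 mg/L as Cl₂.
(a) Cl₂ equivalent needed: 2.5 mg/L × 1,730,000 L = 4,325,000 mg = 4325 g.
(a) Product at 61.3% available chlorine: 4325 / 0.613 = 7055 g.

(b) After draining 37% and refilling: 85 × 0.63 + 17 × 0.37 = 59.84 ppm.
(b) Deficit to target: 75 − 59.84 = 15.16 mg/L.
(b) Mass: 15.16 mg/L × 55,300 L = 838.3 g cyanuric acid.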